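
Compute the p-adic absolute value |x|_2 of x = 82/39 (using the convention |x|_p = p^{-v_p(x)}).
|82/39|_2 = 1/2

Step 1 — compute v_2(x) by factoring powers of 2 out of the numerator and denominator: v_2(82/39) = 1. Step 2 — apply |x|_p = p^{-v_p(x)} = 2^{-1} = 1/2.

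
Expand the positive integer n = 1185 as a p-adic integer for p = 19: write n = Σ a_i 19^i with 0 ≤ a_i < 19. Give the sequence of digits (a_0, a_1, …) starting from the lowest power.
(a_0, a_1, …) = (7, 5, 3)

Repeated division by 19 gives the digits low-to-high: 1185 = 7 + 5·19^1 + 3·19^2. Digit sequence: (7, 5, 3).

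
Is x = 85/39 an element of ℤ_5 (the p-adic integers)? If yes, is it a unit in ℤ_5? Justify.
x ∈ ℤ_5 but not a unit; v_5(x) = 1 > 0

ℤ_5 = {x ∈ ℚ_5 : v_5(x) ≥ 0} and ℤ_5^× = {x ∈ ℤ_5 : v_5(x) = 0}. Here v_5(85/39) = v_5(num) − v_5(den) = 1; compare against these criteria.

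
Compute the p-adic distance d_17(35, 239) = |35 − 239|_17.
d_17(35, 239) = 1/17

Step 1 — x − y = 35 − 239 = -204. Step 2 — v_17(-204) = 1 (factor: -204 = −(17^1 · 12); the sign does not affect v_p). Step 3 — |x − y|_17 = 17^{-1} = 1/17.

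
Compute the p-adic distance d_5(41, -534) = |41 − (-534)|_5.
d_5(41, -534) = 1/25

Step 1 — x − y = 41 − (-534) = 575. Step 2 — v_5(575) = 2 (factor: 575 = (5^2 · 23); the sign does not affect v_p). Step 3 — |x − y|_5 = 5^{-2} = 1/25.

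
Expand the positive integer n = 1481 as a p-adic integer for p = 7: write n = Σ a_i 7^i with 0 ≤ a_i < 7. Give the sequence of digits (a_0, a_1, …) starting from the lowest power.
(a_0, a_1, …) = (4, 1, 2, 4)

Repeated division by 7 gives the digits low-to-high: 1481 = 4 + 1·7^1 + 2·7^2 + 4·7^3. Digit sequence: (4, 1, 2, 4).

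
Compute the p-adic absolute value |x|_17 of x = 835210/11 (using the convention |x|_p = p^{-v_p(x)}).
|835210/11|_17 = 1/83521

Step 1 — compute v_17(x) by factoring powers of 17 out of the numerator and denominator: v_17(835210/11) = 4. Step 2 — apply |x|_p = p^{-v_p(x)} = 17^{-4} = 1/83521.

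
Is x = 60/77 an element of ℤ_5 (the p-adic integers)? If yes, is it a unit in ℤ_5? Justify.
x ∈ ℤ_5 but not a unit; v_5(x) = 1 > 0

ℤ_5 = {x ∈ ℚ_5 : v_5(x) ≥ 0} and ℤ_5^× = {x ∈ ℤ_5 : v_5(x) = 0}. Here v_5(60/77) = v_5(num) − v_5(den) = 1; compare against these criteria.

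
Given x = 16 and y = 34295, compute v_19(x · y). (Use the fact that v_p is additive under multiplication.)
v_19(548720) = 3

v_p(x) = 0 (factor: 16 = 19^0 · 16); v_p(y) = 3 (factor: 34295 = 19^3 · 5). Additivity: v_p(xy) = v_p(x) + v_p(y) = 0 + 3 = 3. (Direct check: xy = 548720 = 19^3 · (80).)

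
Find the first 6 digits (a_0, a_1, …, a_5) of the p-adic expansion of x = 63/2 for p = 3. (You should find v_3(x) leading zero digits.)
(a_0, …, a_5) = (0, 0, 2, 2, 1, 1)

v_3(63/2) = 2, so a_0 = ... = a_1 = 0. Factor out: x = 3^2 · u with u = 7/2 a unit in ℤ_3. Expand u iteratively via a_{v+i} = u_i mod 3, u_{i+1} = (u_i − a_{v+i})/3:
  u_0 = 7/2;  a_2 = 2;  u_1 = (u_0 − 2)/3 = 1/2
  u_1 = 1/2;  a_3 = 2;  u_2 = (u_1 − 2)/3 = -1/2
  u_2 = -1/2;  a_4 = 1;  u_3 = (u_2 − 1)/3 = -1/2
  u_3 = -1/2;  a_5 = 1;  u_4 = (u_3 − 1)/3 = -1/2
Digits: (0, 0, 2, 2, 1, 1).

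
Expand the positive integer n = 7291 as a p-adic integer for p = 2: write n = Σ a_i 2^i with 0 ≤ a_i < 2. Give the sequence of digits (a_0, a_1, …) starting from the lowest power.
(a_0, a_1, …) = (1, 1, 0, 1, 1, 1, 1, 0, 0, 0, 1, 1, 1)

Repeated division by 2 gives the digits low-to-high: 7291 = 1 + 1·2^1 + 1·2^3 + 1·2^4 + 1·2^5 + 1·2^6 + 1·2^10 + 1·2^11 + 1·2^12. Digit sequence: (1, 1, 0, 1, 1, 1, 1, 0, 0, 0, 1, 1, 1).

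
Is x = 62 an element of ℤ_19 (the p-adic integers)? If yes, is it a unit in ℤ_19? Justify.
x ∈ ℤ_19^× (unit); v_19(x) = 0

ℤ_19 = {x ∈ ℚ_19 : v_19(x) ≥ 0} and ℤ_19^× = {x ∈ ℤ_19 : v_19(x) = 0}. Here v_19(62) = v_19(num) − v_19(den) = 0; compare against these criteria.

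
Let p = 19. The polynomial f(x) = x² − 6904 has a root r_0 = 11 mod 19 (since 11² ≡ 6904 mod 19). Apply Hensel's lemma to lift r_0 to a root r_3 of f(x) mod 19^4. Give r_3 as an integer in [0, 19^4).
r_3 = 12380 (mod 130321)

Hensel's recurrence: r_{i+1} = r_i − f(r_i)·(f′(r_i))^{-1} mod 19^{i+2}, with f′(x) = 2x. Iterate:
  r_0 = 11 (mod 19)
  r_1 = 106 (mod 361)
  r_2 = 5521 (mod 6859)
  r_3 = 12380 (mod 130321)
Final: r_3 = 12380, and one checks f(r_3) ≡ 0 mod 19^4.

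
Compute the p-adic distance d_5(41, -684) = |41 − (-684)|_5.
d_5(41, -684) = 1/25

Step 1 — x − y = 41 − (-684) = 725. Step 2 — v_5(725) = 2 (factor: 725 = (5^2 · 29); the sign does not affect v_p). Step 3 — |x − y|_5 = 5^{-2} = 1/25.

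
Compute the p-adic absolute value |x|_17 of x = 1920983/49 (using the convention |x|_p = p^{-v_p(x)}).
|1920983/49|_17 = 1/83521

Step 1 — compute v_17(x) by factoring powers of 17 out of the numerator and denominator: v_17(1920983/49) = 4. Step 2 — apply |x|_p = p^{-v_p(x)} = 17^{-4} = 1/83521.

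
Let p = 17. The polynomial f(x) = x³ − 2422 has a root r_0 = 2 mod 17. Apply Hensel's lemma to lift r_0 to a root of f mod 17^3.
r_2 = 1600 (mod 4913)

Hensel: r_{i+1} = r_i − f(r_i)/f′(r_i) mod 17^{i+2}, where f′(x) = 3x². Iterate:
  r_0 = 2 (mod 17)
  r_1 = 155 (mod 289)
  r_2 = 1600 (mod 4913)
Final: r = 1600 with f(r) ≡ 0 mod 17^3.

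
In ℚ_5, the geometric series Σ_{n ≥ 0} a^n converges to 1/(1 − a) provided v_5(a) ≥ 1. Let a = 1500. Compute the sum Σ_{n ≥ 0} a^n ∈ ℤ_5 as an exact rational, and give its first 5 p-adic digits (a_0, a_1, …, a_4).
Σ a^n = 1/(1 − a) = -1/1499;  first 5 digits = (1, 0, 0, 2, 2)

v_5(a) = 3 ≥ 1, so the series converges in ℤ_5 to 1/(1 − a) = 1/(1 − 1500) = -1/1499. Expand this rational in ℤ_5: compute digits iteratively via d_i = x_i mod 5, x_{i+1} = (x_i − d_i)/5. The first 5 digits are (1, 0, 0, 2, 2).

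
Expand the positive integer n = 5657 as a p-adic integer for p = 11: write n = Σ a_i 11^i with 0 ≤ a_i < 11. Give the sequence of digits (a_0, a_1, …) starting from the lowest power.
(a_0, a_1, …) = (3, 8, 2, 4)

Repeated division by 11 gives the digits low-to-high: 5657 = 3 + 8·11^1 + 2·11^2 + 4·11^3. Digit sequence: (3, 8, 2, 4).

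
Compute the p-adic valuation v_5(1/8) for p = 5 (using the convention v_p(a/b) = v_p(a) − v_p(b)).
v_5(1/8) = 0

Factor powers of 5 from the numerator and denominator of the reduced fraction: 1 = 5^0 · 1 and 8 = 5^0 · 8. Apply v_p(a/b) = v_p(a) − v_p(b): v_5(1/8) = 0 − 0 = 0.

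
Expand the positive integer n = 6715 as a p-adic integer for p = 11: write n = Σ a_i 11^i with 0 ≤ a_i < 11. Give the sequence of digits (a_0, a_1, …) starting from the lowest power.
(a_0, a_1, …) = (5, 5, 0, 5)

Repeated division by 11 gives the digits low-to-high: 6715 = 5 + 5·11^1 + 5·11^3. Digit sequence: (5, 5, 0, 5).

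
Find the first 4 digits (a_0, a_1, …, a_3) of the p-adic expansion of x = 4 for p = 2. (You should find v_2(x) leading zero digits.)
(a_0, …, a_3) = (0, 0, 1, 0)

v_2(4) = 2, so a_0 = ... = a_1 = 0. Factor out: x = 2^2 · u with u = 1 a unit in ℤ_2. Expand u iteratively via a_{v+i} = u_i mod 2, u_{i+1} = (u_i − a_{v+i})/2:
  u_0 = 1;  a_2 = 1;  u_1 = (u_0 − 1)/2 = 0
  u_1 = 0;  a_3 = 0;  u_2 = (u_1 − 0)/2 = 0
Digits: (0, 0, 1, 0).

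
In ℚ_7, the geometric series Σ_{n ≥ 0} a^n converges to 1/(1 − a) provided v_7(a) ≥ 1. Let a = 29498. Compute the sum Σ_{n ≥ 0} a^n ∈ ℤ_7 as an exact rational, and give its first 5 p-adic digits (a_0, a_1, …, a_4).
Σ a^n = 1/(1 − a) = -1/29497;  first 5 digits = (1, 0, 0, 2, 5)

v_7(a) = 3 ≥ 1, so the series converges in ℤ_7 to 1/(1 − a) = 1/(1 − 29498) = -1/29497. Expand this rational in ℤ_7: compute digits iteratively via d_i = x_i mod 7, x_{i+1} = (x_i − d_i)/7. The first 5 digits are (1, 0, 0, 2, 5).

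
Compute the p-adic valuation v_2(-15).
v_2(-15) = 0

v_2(n) is the largest exponent k such that 2^k divides n. Factor out: -15 = -2^0 · 15. (Sign doesn't affect v_p.) So v_2(-15) = 0.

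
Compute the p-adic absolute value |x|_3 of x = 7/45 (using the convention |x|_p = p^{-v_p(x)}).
|7/45|_3 = 9

Step 1 — compute v_3(x) by factoring powers of 3 out of the numerator and denominator: v_3(7/45) = -2. Step 2 — apply |x|_p = p^{-v_p(x)} = 3^{2} = 9.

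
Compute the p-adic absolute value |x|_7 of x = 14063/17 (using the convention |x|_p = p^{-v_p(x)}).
|14063/17|_7 = 1/343

Step 1 — compute v_7(x) by factoring powers of 7 out of the numerator and denominator: v_7(14063/17) = 3. Step 2 — apply |x|_p = p^{-v_p(x)} = 7^{-3} = 1/343.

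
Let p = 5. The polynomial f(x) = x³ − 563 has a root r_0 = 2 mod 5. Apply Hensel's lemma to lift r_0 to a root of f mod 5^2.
r_1 = 17 (mod 25)

Hensel: r_{i+1} = r_i − f(r_i)/f′(r_i) mod 5^{i+2}, where f′(x) = 3x². Iterate:
  r_0 = 2 (mod 5)
  r_1 = 17 (mod 25)
Final: r = 17 with f(r) ≡ 0 mod 5^2.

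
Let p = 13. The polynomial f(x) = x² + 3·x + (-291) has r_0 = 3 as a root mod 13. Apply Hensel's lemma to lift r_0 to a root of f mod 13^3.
r_2 = 1667 (mod 2197)

Hensel: r_{i+1} = r_i − f(r_i)·(f′(r_i))^{-1} mod 13^{i+2}, f′(x) = 2x + 3. Iterate:
  r_0 = 3 (mod 13)
  r_1 = 146 (mod 169)
  r_2 = 1667 (mod 2197)
Final: r = 1667 satisfies f(r) ≡ 0 mod 13^3.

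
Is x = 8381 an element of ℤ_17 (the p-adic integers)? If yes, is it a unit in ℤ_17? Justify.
x ∈ ℤ_17 but not a unit; v_17(x) = 2 > 0

ℤ_17 = {x ∈ ℚ_17 : v_17(x) ≥ 0} and ℤ_17^× = {x ∈ ℤ_17 : v_17(x) = 0}. Here v_17(8381) = v_17(num) − v_17(den) = 2; compare against these criteria.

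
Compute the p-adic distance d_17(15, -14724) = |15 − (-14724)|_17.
d_17(15, -14724) = 1/4913

Step 1 — x − y = 15 − (-14724) = 14739. Step 2 — v_17(14739) = 3 (factor: 14739 = (17^3 · 3); the sign does not affect v_p). Step 3 — |x − y|_17 = 17^{-3} = 1/4913.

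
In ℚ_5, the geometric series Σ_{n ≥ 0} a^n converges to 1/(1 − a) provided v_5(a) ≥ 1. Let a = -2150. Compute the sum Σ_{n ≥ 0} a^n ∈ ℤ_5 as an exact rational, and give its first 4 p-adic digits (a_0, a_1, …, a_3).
Σ a^n = 1/(1 − a) = 1/2151;  first 4 digits = (1, 0, 4, 2)

v_5(a) = 2 ≥ 1, so the series converges in ℤ_5 to 1/(1 − a) = 1/(1 − (-2150)) = 1/2151. Expand this rational in ℤ_5: compute digits iteratively via d_i = x_i mod 5, x_{i+1} = (x_i − d_i)/5. The first 4 digits are (1, 0, 4, 2).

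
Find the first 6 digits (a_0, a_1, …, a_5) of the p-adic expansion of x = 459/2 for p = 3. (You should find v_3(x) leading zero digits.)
(a_0, …, a_5) = (0, 0, 0, 1, 1, 2)

v_3(459/2) = 3, so a_0 = ... = a_2 = 0. Factor out: x = 3^3 · u with u = 17/2 a unit in ℤ_3. Expand u iteratively via a_{v+i} = u_i mod 3, u_{i+1} = (u_i − a_{v+i})/3:
  u_0 = 17/2;  a_3 = 1;  u_1 = (u_0 − 1)/3 = 5/2
  u_1 = 5/2;  a_4 = 1;  u_2 = (u_1 − 1)/3 = 1/2
  u_2 = 1/2;  a_5 = 2;  u_3 = (u_2 − 2)/3 = -1/2
Digits: (0, 0, 0, 1, 1, 2).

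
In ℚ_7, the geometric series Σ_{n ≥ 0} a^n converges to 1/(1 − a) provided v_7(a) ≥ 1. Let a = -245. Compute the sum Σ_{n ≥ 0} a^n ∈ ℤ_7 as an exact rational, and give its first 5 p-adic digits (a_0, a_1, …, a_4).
Σ a^n = 1/(1 − a) = 1/246;  first 5 digits = (1, 0, 2, 6, 3)

v_7(a) = 2 ≥ 1, so the series converges in ℤ_7 to 1/(1 − a) = 1/(1 − (-245)) = 1/246. Expand this rational in ℤ_7: compute digits iteratively via d_i = x_i mod 7, x_{i+1} = (x_i − d_i)/7. The first 5 digits are (1, 0, 2, 6, 3).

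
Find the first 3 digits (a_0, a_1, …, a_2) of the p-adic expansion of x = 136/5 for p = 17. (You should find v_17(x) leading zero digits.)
(a_0, …, a_2) = (0, 5, 10)

v_17(136/5) = 1, so a_0 = ... = a_0 = 0. Factor out: x = 17^1 · u with u = 8/5 a unit in ℤ_17. Expand u iteratively via a_{v+i} = u_i mod 17, u_{i+1} = (u_i − a_{v+i})/17:
  u_0 = 8/5;  a_1 = 5;  u_1 = (u_0 − 5)/17 = -1/5
  u_1 = -1/5;  a_2 = 10;  u_2 = (u_1 − 10)/17 = -3/5
Digits: (0, 5, 10).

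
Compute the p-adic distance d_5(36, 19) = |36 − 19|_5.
d_5(36, 19) = 1

Step 1 — x − y = 36 − 19 = 17. Step 2 — v_5(17) = 0 (factor: 17 = (5^0 · 17); the sign does not affect v_p). Step 3 — |x − y|_5 = 5^{0} = 1.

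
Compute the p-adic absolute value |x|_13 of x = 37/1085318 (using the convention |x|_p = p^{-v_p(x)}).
|37/1085318|_13 = 28561

Step 1 — compute v_13(x) by factoring powers of 13 out of the numerator and denominator: v_13(37/1085318) = -4. Step 2 — apply |x|_p = p^{-v_p(x)} = 13^{4} = 28561.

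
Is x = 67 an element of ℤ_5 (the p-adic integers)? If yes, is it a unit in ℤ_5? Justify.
x ∈ ℤ_5^× (unit); v_5(x) = 0

ℤ_5 = {x ∈ ℚ_5 : v_5(x) ≥ 0} and ℤ_5^× = {x ∈ ℤ_5 : v_5(x) = 0}. Here v_5(67) = v_5(num) − v_5(den) = 0; compare against these criteria.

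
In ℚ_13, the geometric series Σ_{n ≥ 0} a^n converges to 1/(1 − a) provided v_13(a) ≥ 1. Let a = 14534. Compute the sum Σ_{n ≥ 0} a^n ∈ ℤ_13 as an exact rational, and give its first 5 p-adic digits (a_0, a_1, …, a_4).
Σ a^n = 1/(1 − a) = -1/14533;  first 5 digits = (1, 0, 8, 6, 12)

v_13(a) = 2 ≥ 1, so the series converges in ℤ_13 to 1/(1 − a) = 1/(1 − 14534) = -1/14533. Expand this rational in ℤ_13: compute digits iteratively via d_i = x_i mod 13, x_{i+1} = (x_i − d_i)/13. The first 5 digits are (1, 0, 8, 6, 12).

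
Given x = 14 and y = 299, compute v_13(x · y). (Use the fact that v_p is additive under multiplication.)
v_13(4186) = 1

v_p(x) = 0 (factor: 14 = 13^0 · 14); v_p(y) = 1 (factor: 299 = 13^1 · 23). Additivity: v_p(xy) = v_p(x) + v_p(y) = 0 + 1 = 1. (Direct check: xy = 4186 = 13^1 · (322).)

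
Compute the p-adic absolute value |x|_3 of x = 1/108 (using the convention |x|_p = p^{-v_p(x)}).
|1/108|_3 = 27

Step 1 — compute v_3(x) by factoring powers of 3 out of the numerator and denominator: v_3(1/108) = -3. Step 2 — apply |x|_p = p^{-v_p(x)} = 3^{3} = 27.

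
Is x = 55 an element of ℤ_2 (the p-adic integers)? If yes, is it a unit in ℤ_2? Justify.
x ∈ ℤ_2^× (unit); v_2(x) = 0

ℤ_2 = {x ∈ ℚ_2 : v_2(x) ≥ 0} and ℤ_2^× = {x ∈ ℤ_2 : v_2(x) = 0}. Here v_2(55) = v_2(num) − v_2(den) = 0; compare against these criteria.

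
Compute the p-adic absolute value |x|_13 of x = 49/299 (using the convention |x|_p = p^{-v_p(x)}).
|49/299|_13 = 13

Step 1 — compute v_13(x) by factoring powers of 13 out of the numerator and denominator: v_13(49/299) = -1. Step 2 — apply |x|_p = p^{-v_p(x)} = 13^{1} = 13.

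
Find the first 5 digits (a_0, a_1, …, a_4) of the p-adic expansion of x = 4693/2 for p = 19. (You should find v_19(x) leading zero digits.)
(a_0, …, a_4) = (0, 0, 16, 9, 9)

v_19(4693/2) = 2, so a_0 = ... = a_1 = 0. Factor out: x = 19^2 · u with u = 13/2 a unit in ℤ_19. Expand u iteratively via a_{v+i} = u_i mod 19, u_{i+1} = (u_i − a_{v+i})/19:
  u_0 = 13/2;  a_2 = 16;  u_1 = (u_0 − 16)/19 = -1/2
  u_1 = -1/2;  a_3 = 9;  u_2 = (u_1 − 9)/19 = -1/2
  u_2 = -1/2;  a_4 = 9;  u_3 = (u_2 − 9)/19 = -1/2
Digits: (0, 0, 16, 9, 9).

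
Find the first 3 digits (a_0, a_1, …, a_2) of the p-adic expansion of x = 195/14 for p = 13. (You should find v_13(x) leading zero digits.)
(a_0, …, a_2) = (0, 2, 12)

v_13(195/14) = 1, so a_0 = ... = a_0 = 0. Factor out: x = 13^1 · u with u = 15/14 a unit in ℤ_13. Expand u iteratively via a_{v+i} = u_i mod 13, u_{i+1} = (u_i − a_{v+i})/13:
  u_0 = 15/14;  a_1 = 2;  u_1 = (u_0 − 2)/13 = -1/14
  u_1 = -1/14;  a_2 = 12;  u_2 = (u_1 − 12)/13 = -13/14
Digits: (0, 2, 12).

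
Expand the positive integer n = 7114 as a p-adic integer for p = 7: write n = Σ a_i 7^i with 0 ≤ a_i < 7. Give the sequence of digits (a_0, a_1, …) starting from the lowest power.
(a_0, a_1, …) = (2, 1, 5, 6, 2)

Repeated division by 7 gives the digits low-to-high: 7114 = 2 + 1·7^1 + 5·7^2 + 6·7^3 + 2·7^4. Digit sequence: (2, 1, 5, 6, 2).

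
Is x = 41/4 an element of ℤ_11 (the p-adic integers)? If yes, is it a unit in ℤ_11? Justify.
x ∈ ℤ_11^× (unit); v_11(x) = 0

ℤ_11 = {x ∈ ℚ_11 : v_11(x) ≥ 0} and ℤ_11^× = {x ∈ ℤ_11 : v_11(x) = 0}. Here v_11(41/4) = v_11(num) − v_11(den) = 0; compare against these criteria.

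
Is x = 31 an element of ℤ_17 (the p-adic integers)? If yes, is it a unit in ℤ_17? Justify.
x ∈ ℤ_17^× (unit); v_17(x) = 0

ℤ_17 = {x ∈ ℚ_17 : v_17(x) ≥ 0} and ℤ_17^× = {x ∈ ℤ_17 : v_17(x) = 0}. Here v_17(31) = v_17(num) − v_17(den) = 0; compare against these criteria.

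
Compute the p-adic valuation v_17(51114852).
v_17(51114852) = 5

v_17(n) is the largest exponent k such that 17^k divides n. Factor out: 51114852 = 17^5 · 36. (Sign doesn't affect v_p.) So v_17(51114852) = 5.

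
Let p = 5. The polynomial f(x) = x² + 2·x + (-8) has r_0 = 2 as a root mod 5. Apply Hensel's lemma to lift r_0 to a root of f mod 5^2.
r_1 = 2 (mod 25)

Hensel: r_{i+1} = r_i − f(r_i)·(f′(r_i))^{-1} mod 5^{i+2}, f′(x) = 2x + 2. Iterate:
  r_0 = 2 (mod 5)
  r_1 = 2 (mod 25)
Final: r = 2 satisfies f(r) ≡ 0 mod 5^2.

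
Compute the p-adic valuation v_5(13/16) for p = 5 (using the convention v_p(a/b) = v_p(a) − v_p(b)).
v_5(13/16) = 0

Factor powers of 5 from the numerator and denominator of the reduced fraction: 13 = 5^0 · 13 and 16 = 5^0 · 16. Apply v_p(a/b) = v_p(a) − v_p(b): v_5(13/16) = 0 − 0 = 0.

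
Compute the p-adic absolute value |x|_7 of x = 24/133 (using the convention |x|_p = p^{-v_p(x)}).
|24/133|_7 = 7

Step 1 — compute v_7(x) by factoring powers of 7 out of the numerator and denominator: v_7(24/133) = -1. Step 2 — apply |x|_p = p^{-v_p(x)} = 7^{1} = 7.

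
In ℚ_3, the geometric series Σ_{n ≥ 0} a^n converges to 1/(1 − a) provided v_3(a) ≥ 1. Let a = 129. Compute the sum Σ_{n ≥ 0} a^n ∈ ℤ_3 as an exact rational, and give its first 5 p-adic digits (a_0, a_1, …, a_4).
Σ a^n = 1/(1 − a) = -1/128;  first 5 digits = (1, 1, 0, 1, 1)

v_3(a) = 1 ≥ 1, so the series converges in ℤ_3 to 1/(1 − a) = 1/(1 − 129) = -1/128. Expand this rational in ℤ_3: compute digits iteratively via d_i = x_i mod 3, x_{i+1} = (x_i − d_i)/3. The first 5 digits are (1, 1, 0, 1, 1).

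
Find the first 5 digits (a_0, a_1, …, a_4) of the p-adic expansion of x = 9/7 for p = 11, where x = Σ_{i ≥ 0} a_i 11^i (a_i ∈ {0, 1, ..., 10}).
(a_0, …, a_4) = (6, 9, 7, 4, 9)

v_11(9/7) = 0 (numerator and denominator both coprime to 11), so x ∈ ℤ_11^×. Compute digits iteratively via a_i = x_i mod 11, x_{i+1} = (x_i − a_i)/11, with x_0 = x:
  x_0 = 9/7;  a_0 = 6;  x_1 = (x_0 − 6)/11 = -3/7
  x_1 = -3/7;  a_1 = 9;  x_2 = (x_1 − 9)/11 = -6/7
  x_2 = -6/7;  a_2 = 7;  x_3 = (x_2 − 7)/11 = -5/7
  x_3 = -5/7;  a_3 = 4;  x_4 = (x_3 − 4)/11 = -3/7
  x_4 = -3/7;  a_4 = 9;  x_5 = (x_4 − 9)/11 = -6/7
Digits: (6, 9, 7, 4, 9).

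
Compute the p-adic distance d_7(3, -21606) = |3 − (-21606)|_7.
d_7(3, -21606) = 1/2401

Step 1 — x − y = 3 − (-21606) = 21609. Step 2 — v_7(21609) = 4 (factor: 21609 = (7^4 · 9); the sign does not affect v_p). Step 3 — |x − y|_7 = 7^{-4} = 1/2401.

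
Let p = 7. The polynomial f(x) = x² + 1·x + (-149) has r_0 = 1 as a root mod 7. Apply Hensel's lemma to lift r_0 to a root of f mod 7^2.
r_1 = 1 (mod 49)

Hensel: r_{i+1} = r_i − f(r_i)·(f′(r_i))^{-1} mod 7^{i+2}, f′(x) = 2x + 1. Iterate:
  r_0 = 1 (mod 7)
  r_1 = 1 (mod 49)
Final: r = 1 satisfies f(r) ≡ 0 mod 7^2.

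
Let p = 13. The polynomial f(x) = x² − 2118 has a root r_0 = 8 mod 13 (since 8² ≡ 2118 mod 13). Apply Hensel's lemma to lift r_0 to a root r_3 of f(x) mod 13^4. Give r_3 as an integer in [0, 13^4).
r_3 = 15114 (mod 28561)

Hensel's recurrence: r_{i+1} = r_i − f(r_i)·(f′(r_i))^{-1} mod 13^{i+2}, with f′(x) = 2x. Iterate:
  r_0 = 8 (mod 13)
  r_1 = 73 (mod 169)
  r_2 = 1932 (mod 2197)
  r_3 = 15114 (mod 28561)
Final: r_3 = 15114, and one checks f(r_3) ≡ 0 mod 13^4.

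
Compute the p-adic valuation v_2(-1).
v_2(-1) = 0

v_2(n) is the largest exponent k such that 2^k divides n. Factor out: -1 = -2^0 · 1. (Sign doesn't affect v_p.) So v_2(-1) = 0.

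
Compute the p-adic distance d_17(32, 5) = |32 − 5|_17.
d_17(32, 5) = 1

Step 1 — x − y = 32 − 5 = 27. Step 2 — v_17(27) = 0 (factor: 27 = (17^0 · 27); the sign does not affect v_p). Step 3 — |x − y|_17 = 17^{0} = 1.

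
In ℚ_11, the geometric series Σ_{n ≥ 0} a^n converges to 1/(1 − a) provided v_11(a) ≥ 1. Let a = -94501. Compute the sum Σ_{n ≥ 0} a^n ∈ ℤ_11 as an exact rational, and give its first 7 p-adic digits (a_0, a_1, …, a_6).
Σ a^n = 1/(1 − a) = 1/94502;  first 7 digits = (1, 0, 0, 6, 4, 10, 2)

v_11(a) = 3 ≥ 1, so the series converges in ℤ_11 to 1/(1 − a) = 1/(1 − (-94501)) = 1/94502. Expand this rational in ℤ_11: compute digits iteratively via d_i = x_i mod 11, x_{i+1} = (x_i − d_i)/11. The first 7 digits are (1, 0, 0, 6, 4, 10, 2).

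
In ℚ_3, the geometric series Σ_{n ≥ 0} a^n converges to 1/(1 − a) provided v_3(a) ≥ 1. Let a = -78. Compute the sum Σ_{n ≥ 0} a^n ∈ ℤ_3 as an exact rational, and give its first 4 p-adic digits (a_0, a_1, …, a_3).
Σ a^n = 1/(1 − a) = 1/79;  first 4 digits = (1, 1, 1, 1)

v_3(a) = 1 ≥ 1, so the series converges in ℤ_3 to 1/(1 − a) = 1/(1 − (-78)) = 1/79. Expand this rational in ℤ_3: compute digits iteratively via d_i = x_i mod 3, x_{i+1} = (x_i − d_i)/3. The first 4 digits are (1, 1, 1, 1).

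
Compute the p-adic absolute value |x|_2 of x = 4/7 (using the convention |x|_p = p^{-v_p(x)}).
|4/7|_2 = 1/4

Step 1 — compute v_2(x) by factoring powers of 2 out of the numerator and denominator: v_2(4/7) = 2. Step 2 — apply |x|_p = p^{-v_p(x)} = 2^{-2} = 1/4.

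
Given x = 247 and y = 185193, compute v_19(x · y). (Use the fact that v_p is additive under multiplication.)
v_19(45742671) = 4

v_p(x) = 1 (factor: 247 = 19^1 · 13); v_p(y) = 3 (factor: 185193 = 19^3 · 27). Additivity: v_p(xy) = v_p(x) + v_p(y) = 1 + 3 = 4. (Direct check: xy = 45742671 = 19^4 · (351).)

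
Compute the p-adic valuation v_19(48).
v_19(48) = 0

v_19(n) is the largest exponent k such that 19^k divides n. Factor out: 48 = 19^0 · 48. (Sign doesn't affect v_p.) So v_19(48) = 0.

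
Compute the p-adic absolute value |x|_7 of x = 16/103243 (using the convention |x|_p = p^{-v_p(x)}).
|16/103243|_7 = 2401

Step 1 — compute v_7(x) by factoring powers of 7 out of the numerator and denominator: v_7(16/103243) = -4. Step 2 — apply |x|_p = p^{-v_p(x)} = 7^{4} = 2401.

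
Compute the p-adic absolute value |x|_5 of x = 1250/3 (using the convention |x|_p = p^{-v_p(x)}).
|1250/3|_5 = 1/625

Step 1 — compute v_5(x) by factoring powers of 5 out of the numerator and denominator: v_5(1250/3) = 4. Step 2 — apply |x|_p = p^{-v_p(x)} = 5^{-4} = 1/625.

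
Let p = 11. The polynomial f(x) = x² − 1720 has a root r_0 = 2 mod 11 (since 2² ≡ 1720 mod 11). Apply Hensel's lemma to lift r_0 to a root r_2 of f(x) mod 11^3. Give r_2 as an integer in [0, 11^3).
r_2 = 673 (mod 1331)

Hensel's recurrence: r_{i+1} = r_i − f(r_i)·(f′(r_i))^{-1} mod 11^{i+2}, with f′(x) = 2x. Iterate:
  r_0 = 2 (mod 11)
  r_1 = 68 (mod 121)
  r_2 = 673 (mod 1331)
Final: r_2 = 673, and one checks f(r_2) ≡ 0 mod 11^3.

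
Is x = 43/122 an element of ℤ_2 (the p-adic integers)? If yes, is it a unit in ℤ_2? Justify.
x ∉ ℤ_2 (v_2(x) = -1 < 0)

ℤ_2 = {x ∈ ℚ_2 : v_2(x) ≥ 0} and ℤ_2^× = {x ∈ ℤ_2 : v_2(x) = 0}. Here v_2(43/122) = v_2(num) − v_2(den) = -1; compare against these criteria.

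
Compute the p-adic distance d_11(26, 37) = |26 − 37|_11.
d_11(26, 37) = 1/11

Step 1 — x − y = 26 − 37 = -11. Step 2 — v_11(-11) = 1 (factor: -11 = −(11^1 · 1); the sign does not affect v_p). Step 3 — |x − y|_11 = 11^{-1} = 1/11.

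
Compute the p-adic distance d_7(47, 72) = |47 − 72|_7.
d_7(47, 72) = 1

Step 1 — x − y = 47 − 72 = -25. Step 2 — v_7(-25) = 0 (factor: -25 = −(7^0 · 25); the sign does not affect v_p). Step 3 — |x − y|_7 = 7^{0} = 1.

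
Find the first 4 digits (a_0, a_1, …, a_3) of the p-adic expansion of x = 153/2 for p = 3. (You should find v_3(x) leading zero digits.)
(a_0, …, a_3) = (0, 0, 1, 1)

v_3(153/2) = 2, so a_0 = ... = a_1 = 0. Factor out: x = 3^2 · u with u = 17/2 a unit in ℤ_3. Expand u iteratively via a_{v+i} = u_i mod 3, u_{i+1} = (u_i − a_{v+i})/3:
  u_0 = 17/2;  a_2 = 1;  u_1 = (u_0 − 1)/3 = 5/2
  u_1 = 5/2;  a_3 = 1;  u_2 = (u_1 − 1)/3 = 1/2
Digits: (0, 0, 1, 1).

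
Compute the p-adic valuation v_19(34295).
v_19(34295) = 3

v_19(n) is the largest exponent k such that 19^k divides n. Factor out: 34295 = 19^3 · 5. (Sign doesn't affect v_p.) So v_19(34295) = 3.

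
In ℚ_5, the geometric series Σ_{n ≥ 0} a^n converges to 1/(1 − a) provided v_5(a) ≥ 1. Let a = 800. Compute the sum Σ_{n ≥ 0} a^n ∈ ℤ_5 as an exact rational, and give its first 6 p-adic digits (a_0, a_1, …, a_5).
Σ a^n = 1/(1 − a) = -1/799;  first 6 digits = (1, 0, 2, 1, 0, 0)

v_5(a) = 2 ≥ 1, so the series converges in ℤ_5 to 1/(1 − a) = 1/(1 − 800) = -1/799. Expand this rational in ℤ_5: compute digits iteratively via d_i = x_i mod 5, x_{i+1} = (x_i − d_i)/5. The first 6 digits are (1, 0, 2, 1, 0, 0).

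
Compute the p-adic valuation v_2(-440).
v_2(-440) = 3

v_2(n) is the largest exponent k such that 2^k divides n. Factor out: -440 = -2^3 · 55. (Sign doesn't affect v_p.) So v_2(-440) = 3.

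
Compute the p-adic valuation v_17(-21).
v_17(-21) = 0

v_17(n) is the largest exponent k such that 17^k divides n. Factor out: -21 = -17^0 · 21. (Sign doesn't affect v_p.) So v_17(-21) = 0.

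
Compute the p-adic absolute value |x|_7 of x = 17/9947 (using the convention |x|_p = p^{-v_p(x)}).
|17/9947|_7 = 343

Step 1 — compute v_7(x) by factoring powers of 7 out of the numerator and denominator: v_7(17/9947) = -3. Step 2 — apply |x|_p = p^{-v_p(x)} = 7^{3} = 343.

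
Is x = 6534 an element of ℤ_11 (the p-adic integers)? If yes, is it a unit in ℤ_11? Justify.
x ∈ ℤ_11 but not a unit; v_11(x) = 2 > 0

ℤ_11 = {x ∈ ℚ_11 : v_11(x) ≥ 0} and ℤ_11^× = {x ∈ ℤ_11 : v_11(x) = 0}. Here v_11(6534) = v_11(num) − v_11(den) = 2; compare against these criteria.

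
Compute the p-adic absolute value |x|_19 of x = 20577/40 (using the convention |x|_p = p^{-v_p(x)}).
|20577/40|_19 = 1/6859

Step 1 — compute v_19(x) by factoring powers of 19 out of the numerator and denominator: v_19(20577/40) = 3. Step 2 — apply |x|_p = p^{-v_p(x)} = 19^{-3} = 1/6859.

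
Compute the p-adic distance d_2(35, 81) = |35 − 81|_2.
d_2(35, 81) = 1/2

Step 1 — x − y = 35 − 81 = -46. Step 2 — v_2(-46) = 1 (factor: -46 = −(2^1 · 23); the sign does not affect v_p). Step 3 — |x − y|_2 = 2^{-1} = 1/2.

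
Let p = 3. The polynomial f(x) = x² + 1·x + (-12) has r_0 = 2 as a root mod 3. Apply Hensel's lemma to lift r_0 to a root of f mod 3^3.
r_2 = 23 (mod 27)

Hensel: r_{i+1} = r_i − f(r_i)·(f′(r_i))^{-1} mod 3^{i+2}, f′(x) = 2x + 1. Iterate:
  r_0 = 2 (mod 3)
  r_1 = 5 (mod 9)
  r_2 = 23 (mod 27)
Final: r = 23 satisfies f(r) ≡ 0 mod 3^3.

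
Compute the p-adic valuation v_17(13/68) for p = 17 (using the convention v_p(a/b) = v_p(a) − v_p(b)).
v_17(13/68) = -1

Factor powers of 17 from the numerator and denominator of the reduced fraction: 13 = 17^0 · 13 and 68 = 17^1 · 4. Apply v_p(a/b) = v_p(a) − v_p(b): v_17(13/68) = 0 − 1 = -1.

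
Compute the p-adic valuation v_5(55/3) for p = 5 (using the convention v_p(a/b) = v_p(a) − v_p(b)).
v_5(55/3) = 1

Factor powers of 5 from the numerator and denominator of the reduced fraction: 55 = 5^1 · 11 and 3 = 5^0 · 3. Apply v_p(a/b) = v_p(a) − v_p(b): v_5(55/3) = 1 − 0 = 1.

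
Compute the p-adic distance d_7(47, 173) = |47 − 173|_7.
d_7(47, 173) = 1/7

Step 1 — x − y = 47 − 173 = -126. Step 2 — v_7(-126) = 1 (factor: -126 = −(7^1 · 18); the sign does not affect v_p). Step 3 — |x − y|_7 = 7^{-1} = 1/7.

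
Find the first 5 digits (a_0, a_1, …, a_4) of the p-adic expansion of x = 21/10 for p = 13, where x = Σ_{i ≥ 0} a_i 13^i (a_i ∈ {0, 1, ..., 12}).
(a_0, …, a_4) = (6, 1, 9, 11, 3)

v_13(21/10) = 0 (numerator and denominator both coprime to 13), so x ∈ ℤ_13^×. Compute digits iteratively via a_i = x_i mod 13, x_{i+1} = (x_i − a_i)/13, with x_0 = x:
  x_0 = 21/10;  a_0 = 6;  x_1 = (x_0 − 6)/13 = -3/10
  x_1 = -3/10;  a_1 = 1;  x_2 = (x_1 − 1)/13 = -1/10
  x_2 = -1/10;  a_2 = 9;  x_3 = (x_2 − 9)/13 = -7/10
  x_3 = -7/10;  a_3 = 11;  x_4 = (x_3 − 11)/13 = -9/10
  x_4 = -9/10;  a_4 = 3;  x_5 = (x_4 − 3)/13 = -3/10
Digits: (6, 1, 9, 11, 3).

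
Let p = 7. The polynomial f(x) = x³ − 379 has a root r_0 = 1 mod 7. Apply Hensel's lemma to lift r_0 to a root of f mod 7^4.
r_3 = 29 (mod 2401)

Hensel: r_{i+1} = r_i − f(r_i)/f′(r_i) mod 7^{i+2}, where f′(x) = 3x². Iterate:
  r_0 = 1 (mod 7)
  r_1 = 29 (mod 49)
  r_2 = 29 (mod 343)
  r_3 = 29 (mod 2401)
Final: r = 29 with f(r) ≡ 0 mod 7^4.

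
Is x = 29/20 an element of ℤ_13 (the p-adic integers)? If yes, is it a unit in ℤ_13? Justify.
x ∈ ℤ_13^× (unit); v_13(x) = 0

ℤ_13 = {x ∈ ℚ_13 : v_13(x) ≥ 0} and ℤ_13^× = {x ∈ ℤ_13 : v_13(x) = 0}. Here v_13(29/20) = v_13(num) − v_13(den) = 0; compare against these criteria.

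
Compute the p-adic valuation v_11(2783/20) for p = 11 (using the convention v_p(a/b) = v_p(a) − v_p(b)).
v_11(2783/20) = 2

Factor powers of 11 from the numerator and denominator of the reduced fraction: 2783 = 11^2 · 23 and 20 = 11^0 · 20. Apply v_p(a/b) = v_p(a) − v_p(b): v_11(2783/20) = 2 − 0 = 2.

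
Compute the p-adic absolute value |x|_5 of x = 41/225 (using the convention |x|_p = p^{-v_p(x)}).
|41/225|_5 = 25

Step 1 — compute v_5(x) by factoring powers of 5 out of the numerator and denominator: v_5(41/225) = -2. Step 2 — apply |x|_p = p^{-v_p(x)} = 5^{2} = 25.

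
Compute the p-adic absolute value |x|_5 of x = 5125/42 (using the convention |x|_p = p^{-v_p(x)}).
|5125/42|_5 = 1/125

Step 1 — compute v_5(x) by factoring powers of 5 out of the numerator and denominator: v_5(5125/42) = 3. Step 2 — apply |x|_p = p^{-v_p(x)} = 5^{-3} = 1/125.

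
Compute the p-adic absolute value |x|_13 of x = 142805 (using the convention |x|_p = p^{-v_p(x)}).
|142805|_13 = 1/28561

Step 1 — compute v_13(x) by factoring powers of 13 out of the numerator and denominator: v_13(142805) = 4. Step 2 — apply |x|_p = p^{-v_p(x)} = 13^{-4} = 1/28561.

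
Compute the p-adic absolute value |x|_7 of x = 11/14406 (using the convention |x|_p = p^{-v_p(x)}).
|11/14406|_7 = 2401

Step 1 — compute v_7(x) by factoring powers of 7 out of the numerator and denominator: v_7(11/14406) = -4. Step 2 — apply |x|_p = p^{-v_p(x)} = 7^{4} = 2401.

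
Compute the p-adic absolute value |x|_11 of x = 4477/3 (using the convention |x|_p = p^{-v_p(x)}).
|4477/3|_11 = 1/121

Step 1 — compute v_11(x) by factoring powers of 11 out of the numerator and denominator: v_11(4477/3) = 2. Step 2 — apply |x|_p = p^{-v_p(x)} = 11^{-2} = 1/121.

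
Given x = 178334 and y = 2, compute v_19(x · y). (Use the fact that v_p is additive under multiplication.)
v_19(356668) = 3

v_p(x) = 3 (factor: 178334 = 19^3 · 26); v_p(y) = 0 (factor: 2 = 19^0 · 2). Additivity: v_p(xy) = v_p(x) + v_p(y) = 3 + 0 = 3. (Direct check: xy = 356668 = 19^3 · (52).)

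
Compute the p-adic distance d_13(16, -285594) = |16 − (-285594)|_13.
d_13(16, -285594) = 1/28561

Step 1 — x − y = 16 − (-285594) = 285610. Step 2 — v_13(285610) = 4 (factor: 285610 = (13^4 · 10); the sign does not affect v_p). Step 3 — |x − y|_13 = 13^{-4} = 1/28561.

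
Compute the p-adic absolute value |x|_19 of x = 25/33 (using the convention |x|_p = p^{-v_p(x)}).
|25/33|_19 = 1

Step 1 — compute v_19(x) by factoring powers of 19 out of the numerator and denominator: v_19(25/33) = 0. Step 2 — apply |x|_p = p^{-v_p(x)} = 19^{0} = 1.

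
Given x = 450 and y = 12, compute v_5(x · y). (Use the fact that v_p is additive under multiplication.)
v_5(5400) = 2

v_p(x) = 2 (factor: 450 = 5^2 · 18); v_p(y) = 0 (factor: 12 = 5^0 · 12). Additivity: v_p(xy) = v_p(x) + v_p(y) = 2 + 0 = 2. (Direct check: xy = 5400 = 5^2 · (216).)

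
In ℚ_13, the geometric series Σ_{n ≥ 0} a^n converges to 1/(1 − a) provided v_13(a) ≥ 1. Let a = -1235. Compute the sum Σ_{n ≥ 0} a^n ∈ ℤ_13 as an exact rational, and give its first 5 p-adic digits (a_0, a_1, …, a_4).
Σ a^n = 1/(1 − a) = 1/1236;  first 5 digits = (1, 9, 8, 5, 7)

v_13(a) = 1 ≥ 1, so the series converges in ℤ_13 to 1/(1 − a) = 1/(1 − (-1235)) = 1/1236. Expand this rational in ℤ_13: compute digits iteratively via d_i = x_i mod 13, x_{i+1} = (x_i − d_i)/13. The first 5 digits are (1, 9, 8, 5, 7).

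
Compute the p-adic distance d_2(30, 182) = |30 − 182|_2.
d_2(30, 182) = 1/8

Step 1 — x − y = 30 − 182 = -152. Step 2 — v_2(-152) = 3 (factor: -152 = −(2^3 · 19); the sign does not affect v_p). Step 3 — |x − y|_2 = 2^{-3} = 1/8.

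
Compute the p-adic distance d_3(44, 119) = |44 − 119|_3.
d_3(44, 119) = 1/3

Step 1 — x − y = 44 − 119 = -75. Step 2 — v_3(-75) = 1 (factor: -75 = −(3^1 · 25); the sign does not affect v_p). Step 3 — |x − y|_3 = 3^{-1} = 1/3.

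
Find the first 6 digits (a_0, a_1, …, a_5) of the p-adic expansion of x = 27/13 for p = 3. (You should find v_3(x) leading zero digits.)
(a_0, …, a_5) = (0, 0, 0, 1, 2, 2)

v_3(27/13) = 3, so a_0 = ... = a_2 = 0. Factor out: x = 3^3 · u with u = 1/13 a unit in ℤ_3. Expand u iteratively via a_{v+i} = u_i mod 3, u_{i+1} = (u_i − a_{v+i})/3:
  u_0 = 1/13;  a_3 = 1;  u_1 = (u_0 − 1)/3 = -4/13
  u_1 = -4/13;  a_4 = 2;  u_2 = (u_1 − 2)/3 = -10/13
  u_2 = -10/13;  a_5 = 2;  u_3 = (u_2 − 2)/3 = -12/13
Digits: (0, 0, 0, 1, 2, 2).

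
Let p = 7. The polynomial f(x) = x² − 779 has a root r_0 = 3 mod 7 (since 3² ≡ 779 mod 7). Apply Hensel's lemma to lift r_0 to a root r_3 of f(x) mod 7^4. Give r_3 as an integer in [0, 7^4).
r_3 = 1585 (mod 2401)

Hensel's recurrence: r_{i+1} = r_i − f(r_i)·(f′(r_i))^{-1} mod 7^{i+2}, with f′(x) = 2x. Iterate:
  r_0 = 3 (mod 7)
  r_1 = 17 (mod 49)
  r_2 = 213 (mod 343)
  r_3 = 1585 (mod 2401)
Final: r_3 = 1585, and one checks f(r_3) ≡ 0 mod 7^4.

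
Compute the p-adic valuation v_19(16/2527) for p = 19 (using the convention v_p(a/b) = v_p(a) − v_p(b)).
v_19(16/2527) = -2

Factor powers of 19 from the numerator and denominator of the reduced fraction: 16 = 19^0 · 16 and 2527 = 19^2 · 7. Apply v_p(a/b) = v_p(a) − v_p(b): v_19(16/2527) = 0 − 2 = -2.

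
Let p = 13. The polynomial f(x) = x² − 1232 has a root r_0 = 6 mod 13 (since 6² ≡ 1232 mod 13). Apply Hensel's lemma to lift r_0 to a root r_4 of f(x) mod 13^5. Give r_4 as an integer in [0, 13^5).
r_4 = 99872 (mod 371293)

Hensel's recurrence: r_{i+1} = r_i − f(r_i)·(f′(r_i))^{-1} mod 13^{i+2}, with f′(x) = 2x. Iterate:
  r_0 = 6 (mod 13)
  r_1 = 162 (mod 169)
  r_2 = 1007 (mod 2197)
  r_3 = 14189 (mod 28561)
  r_4 = 99872 (mod 371293)
Final: r_4 = 99872, and one checks f(r_4) ≡ 0 mod 13^5.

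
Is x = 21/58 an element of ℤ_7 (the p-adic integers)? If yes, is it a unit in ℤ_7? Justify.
x ∈ ℤ_7 but not a unit; v_7(x) = 1 > 0

ℤ_7 = {x ∈ ℚ_7 : v_7(x) ≥ 0} and ℤ_7^× = {x ∈ ℤ_7 : v_7(x) = 0}. Here v_7(21/58) = v_7(num) − v_7(den) = 1; compare against these criteria.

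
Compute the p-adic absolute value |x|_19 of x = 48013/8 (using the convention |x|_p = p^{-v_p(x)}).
|48013/8|_19 = 1/6859

Step 1 — compute v_19(x) by factoring powers of 19 out of the numerator and denominator: v_19(48013/8) = 3. Step 2 — apply |x|_p = p^{-v_p(x)} = 19^{-3} = 1/6859.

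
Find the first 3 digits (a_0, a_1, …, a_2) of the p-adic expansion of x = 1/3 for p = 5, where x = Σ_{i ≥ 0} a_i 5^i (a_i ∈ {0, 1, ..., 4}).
(a_0, …, a_2) = (2, 3, 1)

v_5(1/3) = 0 (numerator and denominator both coprime to 5), so x ∈ ℤ_5^×. Compute digits iteratively via a_i = x_i mod 5, x_{i+1} = (x_i − a_i)/5, with x_0 = x:
  x_0 = 1/3;  a_0 = 2;  x_1 = (x_0 − 2)/5 = -1/3
  x_1 = -1/3;  a_1 = 3;  x_2 = (x_1 − 3)/5 = -2/3
  x_2 = -2/3;  a_2 = 1;  x_3 = (x_2 − 1)/5 = -1/3
Digits: (2, 3, 1).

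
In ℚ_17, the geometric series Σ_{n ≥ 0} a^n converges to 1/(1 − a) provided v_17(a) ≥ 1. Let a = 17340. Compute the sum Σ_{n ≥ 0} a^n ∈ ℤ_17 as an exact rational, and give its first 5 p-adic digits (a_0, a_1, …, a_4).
Σ a^n = 1/(1 − a) = -1/17339;  first 5 digits = (1, 0, 9, 3, 13)

v_17(a) = 2 ≥ 1, so the series converges in ℤ_17 to 1/(1 − a) = 1/(1 − 17340) = -1/17339. Expand this rational in ℤ_17: compute digits iteratively via d_i = x_i mod 17, x_{i+1} = (x_i − d_i)/17. The first 5 digits are (1, 0, 9, 3, 13).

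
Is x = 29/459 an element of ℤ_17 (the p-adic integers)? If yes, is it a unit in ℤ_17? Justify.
x ∉ ℤ_17 (v_17(x) = -1 < 0)

ℤ_17 = {x ∈ ℚ_17 : v_17(x) ≥ 0} and ℤ_17^× = {x ∈ ℤ_17 : v_17(x) = 0}. Here v_17(29/459) = v_17(num) − v_17(den) = -1; compare against these criteria.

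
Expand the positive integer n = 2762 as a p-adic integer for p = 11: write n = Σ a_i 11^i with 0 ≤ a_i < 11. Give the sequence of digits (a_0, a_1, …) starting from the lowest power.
(a_0, a_1, …) = (1, 9, 0, 2)

Repeated division by 11 gives the digits low-to-high: 2762 = 1 + 9·11^1 + 2·11^3. Digit sequence: (1, 9, 0, 2).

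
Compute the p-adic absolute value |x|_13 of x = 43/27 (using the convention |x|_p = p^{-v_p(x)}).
|43/27|_13 = 1

Step 1 — compute v_13(x) by factoring powers of 13 out of the numerator and denominator: v_13(43/27) = 0. Step 2 — apply |x|_p = p^{-v_p(x)} = 13^{0} = 1.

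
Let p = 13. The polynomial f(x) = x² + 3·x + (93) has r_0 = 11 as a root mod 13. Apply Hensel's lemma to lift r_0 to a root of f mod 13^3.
r_2 = 1779 (mod 2197)

Hensel: r_{i+1} = r_i − f(r_i)·(f′(r_i))^{-1} mod 13^{i+2}, f′(x) = 2x + 3. Iterate:
  r_0 = 11 (mod 13)
  r_1 = 89 (mod 169)
  r_2 = 1779 (mod 2197)
Final: r = 1779 satisfies f(r) ≡ 0 mod 13^3.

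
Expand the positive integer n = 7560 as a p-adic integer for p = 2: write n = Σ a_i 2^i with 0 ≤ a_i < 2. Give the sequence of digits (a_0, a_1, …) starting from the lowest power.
(a_0, a_1, …) = (0, 0, 0, 1, 0, 0, 0, 1, 1, 0, 1, 1, 1)

Repeated division by 2 gives the digits low-to-high: 7560 = 1·2^3 + 1·2^7 + 1·2^8 + 1·2^10 + 1·2^11 + 1·2^12. Digit sequence: (0, 0, 0, 1, 0, 0, 0, 1, 1, 0, 1, 1, 1).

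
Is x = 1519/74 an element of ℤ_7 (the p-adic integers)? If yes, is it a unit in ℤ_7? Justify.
x ∈ ℤ_7 but not a unit; v_7(x) = 2 > 0

ℤ_7 = {x ∈ ℚ_7 : v_7(x) ≥ 0} and ℤ_7^× = {x ∈ ℤ_7 : v_7(x) = 0}. Here v_7(1519/74) = v_7(num) − v_7(den) = 2; compare against these criteria.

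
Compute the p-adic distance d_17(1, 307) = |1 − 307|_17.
d_17(1, 307) = 1/17

Step 1 — x − y = 1 − 307 = -306. Step 2 — v_17(-306) = 1 (factor: -306 = −(17^1 · 18); the sign does not affect v_p). Step 3 — |x − y|_17 = 17^{-1} = 1/17.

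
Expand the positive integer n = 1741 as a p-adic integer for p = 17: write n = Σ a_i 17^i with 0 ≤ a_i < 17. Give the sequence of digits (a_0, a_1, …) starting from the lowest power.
(a_0, a_1, …) = (7, 0, 6)

Repeated division by 17 gives the digits low-to-high: 1741 = 7 + 6·17^2. Digit sequence: (7, 0, 6).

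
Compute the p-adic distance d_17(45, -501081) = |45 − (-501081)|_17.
d_17(45, -501081) = 1/83521

Step 1 — x − y = 45 − (-501081) = 501126. Step 2 — v_17(501126) = 4 (factor: 501126 = (17^4 · 6); the sign does not affect v_p). Step 3 — |x − y|_17 = 17^{-4} = 1/83521.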